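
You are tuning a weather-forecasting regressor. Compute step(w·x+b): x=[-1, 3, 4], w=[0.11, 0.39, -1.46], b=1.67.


z = (-1)·(0.11) + (3)·(0.39) + (4)·(-1.46) + 1.67
  = -3.11
step(z) = 0 (z<0)

0


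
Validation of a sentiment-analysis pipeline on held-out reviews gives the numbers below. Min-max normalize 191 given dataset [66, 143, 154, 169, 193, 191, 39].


min=39, max=193
(191-39)/(193-39) = 152/154 = 0.987

0.987


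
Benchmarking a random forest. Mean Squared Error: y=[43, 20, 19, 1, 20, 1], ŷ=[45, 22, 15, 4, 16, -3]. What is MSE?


Squared errors: (43-45)²=4, (20-22)²=4, (19-15)²=16, (1-4)²=9, (20-16)²=16, (1+ 3)²=16
Sum = 65
MSE = 65/6 = 65/6

65/6


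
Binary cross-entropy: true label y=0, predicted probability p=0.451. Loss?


BCE = -[y·ln(p) + (1-y)·ln(1-p)]
= -0 - 1·ln(1-0.451)
= -ln(0.549) = 0.5997

0.5997


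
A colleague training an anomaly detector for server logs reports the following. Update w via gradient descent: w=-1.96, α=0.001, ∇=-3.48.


w_new = w - α·∇
= -1.96 - 0.001·-3.48
= -1.96 + 0.00348
= -1.95652

-1.95652


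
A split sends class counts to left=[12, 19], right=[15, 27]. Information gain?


Parent = [27, 46], H_parent = 0.9506
H_left = 0.9629 (n=31), H_right = 0.9403 (n=42)
H_children = (31/73)·0.9629 + (42/73)·0.9403 = 0.9499
IG = 0.9506 - 0.9499 = 0.0007

0.0007


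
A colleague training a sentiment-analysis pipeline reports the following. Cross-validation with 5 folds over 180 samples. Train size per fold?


Fold size = 180/5 = 36
Training per fold = 180 - 36 = 144

144


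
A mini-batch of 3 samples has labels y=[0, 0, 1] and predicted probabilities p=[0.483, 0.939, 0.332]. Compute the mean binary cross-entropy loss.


L[0] = -ln(1-0.483) = -ln(0.517) = 0.6597
L[1] = -ln(1-0.939) = -ln(0.061) = 2.7969
L[2] = -ln(0.332) = 1.1026
mean = (0.6597 + 2.7969 + 1.1026)/3 = 1.5197

1.5197


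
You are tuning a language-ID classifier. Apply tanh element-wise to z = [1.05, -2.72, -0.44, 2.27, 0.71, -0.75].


tanh(1.05) = 0.7818
tanh(-2.72) = -0.9914
tanh(-0.44) = -0.4136
tanh(2.27) = 0.9789
tanh(0.71) = 0.6107
tanh(-0.75) = -0.6351
result = [0.7818, -0.9914, -0.4136, 0.9789, 0.6107, -0.6351]

[0.7818, -0.9914, -0.4136, 0.9789, 0.6107, -0.6351]


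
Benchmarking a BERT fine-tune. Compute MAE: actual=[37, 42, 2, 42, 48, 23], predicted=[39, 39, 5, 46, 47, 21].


Absolute errors: |37-39|=2, |42-39|=3, |2-5|=3, |42-46|=4, |48-47|=1, |23-21|=2
Sum = 15
MAE = 15/6 = 5/2

5/2


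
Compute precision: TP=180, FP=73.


Precision = TP/(TP+FP)
= 180/(180+73)
= 180/253 = 71.15%

71.15%


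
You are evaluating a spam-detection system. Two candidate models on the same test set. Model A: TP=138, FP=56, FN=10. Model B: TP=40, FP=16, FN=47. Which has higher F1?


Model A: P=138/194=0.7113, R=138/148=0.9324, F1=2PR/(P+R)=2TP/(2TP+FP+FN)=276/342=0.807
Model B: P=40/56=0.7143, R=40/87=0.4598, F1=2PR/(P+R)=2TP/(2TP+FP+FN)=80/143=0.5594
0.807 > 0.5594 → Model A

Model A


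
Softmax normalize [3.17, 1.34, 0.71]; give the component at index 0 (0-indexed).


Exponentials: e^3.17=23.8075, e^1.34=3.819, e^0.71=2.034
Sum = 29.6605
Softmax = [0.8027, 0.1288, 0.0686]
p[0] = 23.8075/29.6605 = 0.8027

0.8027


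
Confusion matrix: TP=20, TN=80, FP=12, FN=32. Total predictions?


Total = TP + TN + FP + FN
= 20 + 80 + 12 + 32
= 144
(Predicted positive: 32, predicted negative: 112)

144


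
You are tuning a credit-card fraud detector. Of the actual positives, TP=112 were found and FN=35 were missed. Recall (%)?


Recall = TP/(TP+FN)
= 112/(112+35)
= 112/147 = 76.19%

76.19%


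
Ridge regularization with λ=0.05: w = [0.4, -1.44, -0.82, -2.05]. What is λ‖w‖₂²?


‖w‖₂² = (0.4)² + (-1.44)² + (-0.82)² + (-2.05)²
     = 0.16 + 2.0736 + 0.6724 + 4.2025
     = 7.1085
λ·‖w‖₂² = 0.05·7.1085 = 0.355425

0.355425


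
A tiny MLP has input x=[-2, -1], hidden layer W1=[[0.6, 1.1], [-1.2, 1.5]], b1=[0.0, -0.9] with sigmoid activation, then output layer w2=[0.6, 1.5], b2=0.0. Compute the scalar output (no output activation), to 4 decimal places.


z1[0] = (0.6)·(-2) + (1.1)·(-1) + 0.0 = -2.3
z1[1] = (-1.2)·(-2) + (1.5)·(-1) - 0.9 = 0.0
h = sigmoid(z1) = [0.0911, 0.5]
output = (0.6)·(0.0911) + (1.5)·(0.5) + 0.0 = 0.8047

0.8047


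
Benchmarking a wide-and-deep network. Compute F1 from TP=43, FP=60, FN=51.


Precision = 43/103 = 0.4175
Recall = 43/94 = 0.4574
F1 = 2·P·R/(P+R) = 2·TP/(2·TP+FP+FN) = 86/(86+60+51) = 86/197 = 0.4365

0.4365


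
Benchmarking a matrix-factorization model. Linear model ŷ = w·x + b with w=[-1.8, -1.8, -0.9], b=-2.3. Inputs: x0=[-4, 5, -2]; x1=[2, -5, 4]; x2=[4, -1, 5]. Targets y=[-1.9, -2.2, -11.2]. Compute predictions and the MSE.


ŷ0 = (-1.8)·(-4) + (-1.8)·(5) + (-0.9)·(-2) - 2.3 = -2.3
ŷ1 = (-1.8)·(2) + (-1.8)·(-5) + (-0.9)·(4) - 2.3 = -0.5
ŷ2 = (-1.8)·(4) + (-1.8)·(-1) + (-0.9)·(5) - 2.3 = -12.2
errors² = [0.16, 2.89, 1.0]
MSE = 4.0500/3 = 1.35

1.35


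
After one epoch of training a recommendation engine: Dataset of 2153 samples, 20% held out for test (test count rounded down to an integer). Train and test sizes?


Test = ⌊2153·20/100⌋ = 430
Train = 2153 - 430 = 1723

Train: 1723, Test: 430


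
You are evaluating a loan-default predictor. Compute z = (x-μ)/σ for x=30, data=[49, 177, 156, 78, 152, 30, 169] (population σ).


μ = 115.8571, σ = 57.0149
z = (30 - 115.8571)/57.0149 = -1.5059

-1.5059


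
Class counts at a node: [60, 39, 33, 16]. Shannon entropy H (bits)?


Probabilities: [60/148, 39/148, 33/148, 16/148] ≈ [0.4054, 0.2635, 0.223, 0.1081]
H = -((60/148)·log₂(60/148) + (39/148)·log₂(39/148) + (33/148)·log₂(33/148) + (16/148)·log₂(16/148))
  = 1.8648 bits

1.8648 bits


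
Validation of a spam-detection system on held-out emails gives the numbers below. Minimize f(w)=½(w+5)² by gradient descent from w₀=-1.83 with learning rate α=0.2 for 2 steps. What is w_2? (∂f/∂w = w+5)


step 1: grad = -1.83+5 = 3.17; w = -1.83 - 0.2·(3.17) = -2.464
step 2: grad = -2.464+5 = 2.536; w = -2.464 - 0.2·(2.536) = -2.9712

-2.9712


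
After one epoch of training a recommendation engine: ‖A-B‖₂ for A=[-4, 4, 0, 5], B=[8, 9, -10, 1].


d = √((-4-8)² + (4-9)² + (0+ 10)² + (5-1)²)
  = √(144 + 25 + 100 + 16)
  = √285 = 16.8819

16.8819


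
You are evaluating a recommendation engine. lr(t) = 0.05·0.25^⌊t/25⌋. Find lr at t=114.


n_drops = ⌊114/25⌋ = 4
lr = 0.05·0.25^4 = 0.05·0.00390625 = 0.0001953125

0.0001953125


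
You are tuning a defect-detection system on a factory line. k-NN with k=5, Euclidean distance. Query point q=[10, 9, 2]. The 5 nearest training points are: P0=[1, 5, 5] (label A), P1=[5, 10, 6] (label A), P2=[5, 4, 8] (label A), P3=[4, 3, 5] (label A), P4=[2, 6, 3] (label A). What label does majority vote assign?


d(q,P0) = 10.2956  (label A)
d(q,P1) = 6.4807  (label A)
d(q,P2) = 9.2736  (label A)
d(q,P3) = 9.0  (label A)
d(q,P4) = 8.6023  (label A)
Votes: A=5, B=0
Majority → A

A


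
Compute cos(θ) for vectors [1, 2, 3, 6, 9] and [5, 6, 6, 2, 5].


A·B = 1·5 + 2·6 + 3·6 + 6·2 + 9·5 = 92
‖A‖ = √131 = 11.4455, ‖B‖ = √126 = 11.225
cos = 92/(√131·√126) = 92/√16506 = 0.7161

0.7161


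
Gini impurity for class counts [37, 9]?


Probabilities: [37/46, 9/46] ≈ [0.8043, 0.1957]
Σpᵢ² = (1369 + 81)/46² = 1450/2116
Gini = 1 - Σpᵢ² = 1 - 1450/2116 = 0.3147

0.3147


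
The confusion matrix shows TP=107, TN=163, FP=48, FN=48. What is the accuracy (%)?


Accuracy = (TP+TN)/(TP+TN+FP+FN)
= (107+163)/(366)
= 270/366 = 73.77%

73.77%


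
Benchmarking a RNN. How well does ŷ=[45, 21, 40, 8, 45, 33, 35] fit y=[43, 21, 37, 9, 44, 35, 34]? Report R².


ȳ = 31.8571
SS_res = Σ(y-ŷ)² = 20
SS_tot = Σ(y-ȳ)² = 952.86
R² = 1 - SS_res/SS_tot = 1 - 0.021 = 0.979

0.979


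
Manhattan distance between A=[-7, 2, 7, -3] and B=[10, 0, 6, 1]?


d = |-7-10| + |2-0| + |7-6| + |-3-1|
  = 17 + 2 + 1 + 4
  = 24

24


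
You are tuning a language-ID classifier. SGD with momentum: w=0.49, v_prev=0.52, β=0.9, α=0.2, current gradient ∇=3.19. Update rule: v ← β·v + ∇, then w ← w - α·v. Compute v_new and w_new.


v_new = 0.9·0.52 + 3.19 = 0.468 + 3.19 = 3.658
w_new = 0.49 - 0.2·3.658 = 0.49 - 0.7316 = -0.2416

v_new=3.658, w_new=-0.2416


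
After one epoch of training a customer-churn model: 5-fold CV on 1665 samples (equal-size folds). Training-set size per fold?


Fold size = 1665/5 = 333
Training per fold = 1665 - 333 = 1332

1332


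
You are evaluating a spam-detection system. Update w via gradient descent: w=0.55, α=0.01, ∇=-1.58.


w_new = w - α·∇
= 0.55 - 0.01·-1.58
= 0.55 + 0.0158
= 0.5658

0.5658


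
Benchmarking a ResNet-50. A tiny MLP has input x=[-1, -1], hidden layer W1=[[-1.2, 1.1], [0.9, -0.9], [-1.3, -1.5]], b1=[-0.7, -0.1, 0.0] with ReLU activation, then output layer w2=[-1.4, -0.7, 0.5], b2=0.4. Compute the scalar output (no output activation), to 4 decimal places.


z1[0] = (-1.2)·(-1) + (1.1)·(-1) - 0.7 = -0.6
z1[1] = (0.9)·(-1) + (-0.9)·(-1) - 0.1 = -0.1
z1[2] = (-1.3)·(-1) + (-1.5)·(-1) + 0.0 = 2.8
h = ReLU(z1) = [0.0, 0.0, 2.8]
output = (-1.4)·(0.0) + (-0.7)·(0.0) + (0.5)·(2.8) + 0.4 = 1.8

1.8


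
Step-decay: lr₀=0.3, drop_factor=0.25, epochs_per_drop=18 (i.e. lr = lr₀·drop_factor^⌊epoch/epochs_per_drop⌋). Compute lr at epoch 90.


n_drops = ⌊90/18⌋ = 5
lr = 0.3·0.25^5 = 0.3·0.0009765625 = 0.00029296875

0.00029296875


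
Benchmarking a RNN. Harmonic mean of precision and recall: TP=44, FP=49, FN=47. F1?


Precision = 44/93 = 0.4731
Recall = 44/91 = 0.4835
F1 = 2·P·R/(P+R) = 2·TP/(2·TP+FP+FN) = 88/(88+49+47) = 88/184 = 0.4783

0.4783


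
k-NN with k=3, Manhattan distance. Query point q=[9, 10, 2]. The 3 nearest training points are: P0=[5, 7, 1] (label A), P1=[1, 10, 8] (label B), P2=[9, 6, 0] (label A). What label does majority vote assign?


d(q,P0) = 8  (label A)
d(q,P1) = 14  (label B)
d(q,P2) = 6  (label A)
Votes: A=2, B=1
Majority → A

A


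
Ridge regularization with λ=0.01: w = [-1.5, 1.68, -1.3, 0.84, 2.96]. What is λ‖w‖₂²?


‖w‖₂² = (-1.5)² + (1.68)² + (-1.3)² + (0.84)² + (2.96)²
     = 2.25 + 2.8224 + 1.69 + 0.7056 + 8.7616
     = 16.2296
λ·‖w‖₂² = 0.01·16.2296 = 0.162296

0.162296


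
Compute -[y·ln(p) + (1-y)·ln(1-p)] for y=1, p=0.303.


BCE = -[y·ln(p) + (1-y)·ln(1-p)]
= -1·ln(0.303) - 0
= -ln(0.303) = 1.194

1.194


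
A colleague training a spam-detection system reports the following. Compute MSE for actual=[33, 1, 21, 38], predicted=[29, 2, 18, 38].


Squared errors: (33-29)²=16, (1-2)²=1, (21-18)²=9, (38-38)²=0
Sum = 26
MSE = 26/4 = 13/2

13/2


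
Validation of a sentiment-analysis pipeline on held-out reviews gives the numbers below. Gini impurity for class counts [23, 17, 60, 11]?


Probabilities: [23/111, 17/111, 60/111, 11/111] ≈ [0.2072, 0.1532, 0.5405, 0.0991]
Σpᵢ² = (529 + 289 + 3600 + 121)/111² = 4539/12321
Gini = 1 - Σpᵢ² = 1 - 4539/12321 = 0.6316

0.6316


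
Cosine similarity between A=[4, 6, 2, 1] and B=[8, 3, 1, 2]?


A·B = 4·8 + 6·3 + 2·1 + 1·2 = 54
‖A‖ = √57 = 7.5498, ‖B‖ = √78 = 8.8318
cos = 54/(√57·√78) = 54/√4446 = 0.8099

0.8099


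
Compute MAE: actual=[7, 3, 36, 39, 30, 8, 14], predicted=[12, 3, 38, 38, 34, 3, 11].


Absolute errors: |7-12|=5, |3-3|=0, |36-38|=2, |39-38|=1, |30-34|=4, |8-3|=5, |14-11|=3
Sum = 20
MAE = 20/7 = 20/7

20/7


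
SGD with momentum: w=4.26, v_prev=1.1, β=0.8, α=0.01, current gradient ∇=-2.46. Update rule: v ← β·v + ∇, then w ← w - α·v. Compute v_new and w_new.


v_new = 0.8·1.1 - 2.46 = 0.88 - 2.46 = -1.58
w_new = 4.26 - 0.01·-1.58 = 4.26 + 0.0158 = 4.2758

v_new=-1.58, w_new=4.2758


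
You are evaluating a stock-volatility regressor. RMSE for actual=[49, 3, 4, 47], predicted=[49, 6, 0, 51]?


MSE = 41/4 = 10.25
RMSE = √(41/4) = 3.2016

3.2016


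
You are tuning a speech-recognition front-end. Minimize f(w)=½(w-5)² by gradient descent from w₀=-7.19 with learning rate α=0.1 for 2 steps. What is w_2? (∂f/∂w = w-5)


step 1: grad = -7.19-5 = -12.19; w = -7.19 - 0.1·(-12.19) = -5.971
step 2: grad = -5.971-5 = -10.971; w = -5.971 - 0.1·(-10.971) = -4.8739

-4.8739


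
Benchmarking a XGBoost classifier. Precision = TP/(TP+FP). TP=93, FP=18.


Precision = TP/(TP+FP)
= 93/(93+18)
= 93/111 = 83.78%

83.78%


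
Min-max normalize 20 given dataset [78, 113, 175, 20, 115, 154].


min=20, max=175
(20-20)/(175-20) = 0/155 = 0.0

0.0


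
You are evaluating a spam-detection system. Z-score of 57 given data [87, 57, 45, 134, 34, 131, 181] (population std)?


μ = 95.5714, σ = 50.6243
z = (57 - 95.5714)/50.6243 = -0.7619

-0.7619


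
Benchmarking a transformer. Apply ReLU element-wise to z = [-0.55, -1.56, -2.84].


ReLU(-0.55) = max(0, -0.55) = 0.0
ReLU(-1.56) = max(0, -1.56) = 0.0
ReLU(-2.84) = max(0, -2.84) = 0.0
result = [0.0, 0.0, 0.0]

[0.0, 0.0, 0.0]


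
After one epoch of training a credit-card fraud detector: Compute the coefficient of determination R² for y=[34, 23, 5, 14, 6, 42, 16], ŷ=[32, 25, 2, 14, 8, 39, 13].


ȳ = 20
SS_res = Σ(y-ŷ)² = 39
SS_tot = Σ(y-ȳ)² = 1162
R² = 1 - SS_res/SS_tot = 1 - 0.0336 = 0.9664

0.9664


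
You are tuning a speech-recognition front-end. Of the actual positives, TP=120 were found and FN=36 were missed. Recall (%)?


Recall = TP/(TP+FN)
= 120/(120+36)
= 120/156 = 76.92%

76.92%


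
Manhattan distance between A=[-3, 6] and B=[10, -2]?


d = |-3-10| + |6+ 2|
  = 13 + 8
  = 21

21


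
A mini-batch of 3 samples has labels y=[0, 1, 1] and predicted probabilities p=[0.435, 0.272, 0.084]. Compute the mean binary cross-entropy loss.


L[0] = -ln(1-0.435) = -ln(0.565) = 0.5709
L[1] = -ln(0.272) = 1.302
L[2] = -ln(0.084) = 2.4769
mean = (0.5709 + 1.302 + 2.4769)/3 = 1.4499

1.4499


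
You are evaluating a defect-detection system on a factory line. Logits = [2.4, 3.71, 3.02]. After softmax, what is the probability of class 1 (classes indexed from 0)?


Exponentials: e^2.4=11.0232, e^3.71=40.8538, e^3.02=20.4913
Sum = 72.3683
Softmax = [0.1523, 0.5645, 0.2832]
p[1] = 40.8538/72.3683 = 0.5645

0.5645


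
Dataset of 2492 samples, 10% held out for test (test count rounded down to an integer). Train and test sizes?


Test = ⌊2492·10/100⌋ = 249
Train = 2492 - 249 = 2243

Train: 2243, Test: 249


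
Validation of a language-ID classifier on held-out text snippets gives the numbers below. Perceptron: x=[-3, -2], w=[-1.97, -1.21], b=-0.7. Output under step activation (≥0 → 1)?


z = (-3)·(-1.97) + (-2)·(-1.21) - 0.7
  = 7.63
step(z) = 1 (z≥0)

1


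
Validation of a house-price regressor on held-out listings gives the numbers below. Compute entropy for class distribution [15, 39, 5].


Probabilities: [15/59, 39/59, 5/59] ≈ [0.2542, 0.661, 0.0847]
H = -((15/59)·log₂(15/59) + (39/59)·log₂(39/59) + (5/59)·log₂(5/59))
  = 1.1989 bits

1.1989 bits


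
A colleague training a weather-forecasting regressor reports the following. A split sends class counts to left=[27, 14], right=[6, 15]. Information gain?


Parent = [33, 29], H_parent = 0.997
H_left = 0.9262 (n=41), H_right = 0.8631 (n=21)
H_children = (41/62)·0.9262 + (21/62)·0.8631 = 0.9048
IG = 0.997 - 0.9048 = 0.0922

0.0922


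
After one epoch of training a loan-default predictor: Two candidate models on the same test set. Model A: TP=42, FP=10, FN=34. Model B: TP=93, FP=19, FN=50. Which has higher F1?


Model A: P=42/52=0.8077, R=42/76=0.5526, F1=2PR/(P+R)=2TP/(2TP+FP+FN)=84/128=0.6562
Model B: P=93/112=0.8304, R=93/143=0.6503, F1=2PR/(P+R)=2TP/(2TP+FP+FN)=186/255=0.7294
0.6562 < 0.7294 → Model B

Model B


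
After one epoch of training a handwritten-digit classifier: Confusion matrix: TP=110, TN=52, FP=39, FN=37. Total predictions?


Total = TP + TN + FP + FN
= 110 + 52 + 39 + 37
= 238
(Predicted positive: 149, predicted negative: 89)

238


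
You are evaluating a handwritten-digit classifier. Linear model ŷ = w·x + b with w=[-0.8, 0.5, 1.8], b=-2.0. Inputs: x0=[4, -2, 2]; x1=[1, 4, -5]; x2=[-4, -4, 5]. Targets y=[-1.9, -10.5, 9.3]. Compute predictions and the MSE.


ŷ0 = (-0.8)·(4) + (0.5)·(-2) + (1.8)·(2) - 2.0 = -2.6
ŷ1 = (-0.8)·(1) + (0.5)·(4) + (1.8)·(-5) - 2.0 = -9.8
ŷ2 = (-0.8)·(-4) + (0.5)·(-4) + (1.8)·(5) - 2.0 = 8.2
errors² = [0.49, 0.49, 1.21]
MSE = 2.1900/3 = 0.73

0.73


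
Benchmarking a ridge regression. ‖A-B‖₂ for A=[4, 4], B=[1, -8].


d = √((4-1)² + (4+ 8)²)
  = √(9 + 144)
  = √153 = 12.3693

12.3693


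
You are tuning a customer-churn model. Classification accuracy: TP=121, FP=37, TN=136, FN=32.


Accuracy = (TP+TN)/(TP+TN+FP+FN)
= (121+136)/(326)
= 257/326 = 78.83%

78.83%


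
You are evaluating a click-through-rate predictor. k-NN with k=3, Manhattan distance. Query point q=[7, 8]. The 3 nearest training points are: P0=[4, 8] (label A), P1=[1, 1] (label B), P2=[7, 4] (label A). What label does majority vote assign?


d(q,P0) = 3  (label A)
d(q,P1) = 13  (label B)
d(q,P2) = 4  (label A)
Votes: A=2, B=1
Majority → A

A


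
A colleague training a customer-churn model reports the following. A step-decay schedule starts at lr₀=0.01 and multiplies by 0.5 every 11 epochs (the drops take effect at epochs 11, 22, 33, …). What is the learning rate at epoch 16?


n_drops = ⌊16/11⌋ = 1
lr = 0.01·0.5^1 = 0.01·0.5 = 0.005

0.005


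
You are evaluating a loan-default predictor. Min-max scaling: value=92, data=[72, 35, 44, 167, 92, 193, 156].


min=35, max=193
(92-35)/(193-35) = 57/158 = 0.3608

0.3608


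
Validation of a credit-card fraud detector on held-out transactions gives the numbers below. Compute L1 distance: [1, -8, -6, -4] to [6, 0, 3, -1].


d = |1-6| + |-8-0| + |-6-3| + |-4+ 1|
  = 5 + 8 + 9 + 3
  = 25

25


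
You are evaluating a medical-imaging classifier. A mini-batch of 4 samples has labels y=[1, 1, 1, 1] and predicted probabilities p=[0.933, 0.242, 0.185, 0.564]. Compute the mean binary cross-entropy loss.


L[0] = -ln(0.933) = 0.0694
L[1] = -ln(0.242) = 1.4188
L[2] = -ln(0.185) = 1.6874
L[3] = -ln(0.564) = 0.5727
mean = (0.0694 + 1.4188 + 1.6874 + 0.5727)/4 = 0.9371

0.9371


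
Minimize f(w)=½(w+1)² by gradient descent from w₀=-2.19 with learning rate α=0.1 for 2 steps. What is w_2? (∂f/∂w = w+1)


step 1: grad = -2.19+1 = -1.19; w = -2.19 - 0.1·(-1.19) = -2.071
step 2: grad = -2.071+1 = -1.071; w = -2.071 - 0.1·(-1.071) = -1.9639

-1.9639


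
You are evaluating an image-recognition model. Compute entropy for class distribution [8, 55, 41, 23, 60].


Probabilities: [8/187, 55/187, 41/187, 23/187, 60/187] ≈ [0.0428, 0.2941, 0.2193, 0.123, 0.3209]
H = -((8/187)·log₂(8/187) + (55/187)·log₂(55/187) + (41/187)·log₂(41/187) + (23/187)·log₂(23/187) + (60/187)·log₂(60/187))
  = 2.0919 bits

2.0919 bits


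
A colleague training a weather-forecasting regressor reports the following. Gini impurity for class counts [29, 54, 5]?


Probabilities: [29/88, 54/88, 5/88] ≈ [0.3295, 0.6136, 0.0568]
Σpᵢ² = (841 + 2916 + 25)/88² = 3782/7744
Gini = 1 - Σpᵢ² = 1 - 3782/7744 = 0.5116

0.5116


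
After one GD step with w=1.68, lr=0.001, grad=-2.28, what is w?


w_new = w - α·∇
= 1.68 - 0.001·-2.28
= 1.68 + 0.00228
= 1.68228

1.68228


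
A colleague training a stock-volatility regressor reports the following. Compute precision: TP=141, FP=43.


Precision = TP/(TP+FP)
= 141/(141+43)
= 141/184 = 76.63%

76.63%


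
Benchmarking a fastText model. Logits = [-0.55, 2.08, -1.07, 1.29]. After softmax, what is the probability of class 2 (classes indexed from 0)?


Exponentials: e^-0.55=0.5769, e^2.08=8.0045, e^-1.07=0.343, e^1.29=3.6328
Sum = 12.5572
Softmax = [0.0459, 0.6374, 0.0273, 0.2893]
p[2] = 0.343/12.5572 = 0.0273

0.0273


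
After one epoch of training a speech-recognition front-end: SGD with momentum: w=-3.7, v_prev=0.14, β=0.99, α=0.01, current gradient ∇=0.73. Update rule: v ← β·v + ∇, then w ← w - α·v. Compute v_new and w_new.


v_new = 0.99·0.14 + 0.73 = 0.1386 + 0.73 = 0.8686
w_new = -3.7 - 0.01·0.8686 = -3.7 - 0.008686 = -3.708686

v_new=0.8686, w_new=-3.708686


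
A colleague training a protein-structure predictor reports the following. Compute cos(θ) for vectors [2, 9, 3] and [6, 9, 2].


A·B = 2·6 + 9·9 + 3·2 = 99
‖A‖ = √94 = 9.6954, ‖B‖ = √121 = 11
cos = 99/(√94·√121) = 99/√11374 = 0.9283

0.9283


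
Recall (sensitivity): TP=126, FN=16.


Recall = TP/(TP+FN)
= 126/(126+16)
= 126/142 = 88.73%

88.73%


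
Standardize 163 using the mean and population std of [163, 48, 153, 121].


μ = 121.25, σ = 45.0465
z = (163 - 121.25)/45.0465 = 0.9268

0.9268


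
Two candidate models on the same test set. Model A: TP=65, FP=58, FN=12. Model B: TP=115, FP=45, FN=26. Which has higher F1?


Model A: P=65/123=0.5285, R=65/77=0.8442, F1=2PR/(P+R)=2TP/(2TP+FP+FN)=130/200=0.65
Model B: P=115/160=0.7188, R=115/141=0.8156, F1=2PR/(P+R)=2TP/(2TP+FP+FN)=230/301=0.7641
0.65 < 0.7641 → Model B

Model B


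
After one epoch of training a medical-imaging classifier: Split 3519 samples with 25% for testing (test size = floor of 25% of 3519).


Test = ⌊3519·25/100⌋ = 879
Train = 3519 - 879 = 2640

Train: 2640, Test: 879


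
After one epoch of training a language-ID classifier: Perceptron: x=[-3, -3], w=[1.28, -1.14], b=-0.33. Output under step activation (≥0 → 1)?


z = (-3)·(1.28) + (-3)·(-1.14) - 0.33
  = -0.75
step(z) = 0 (z<0)

0


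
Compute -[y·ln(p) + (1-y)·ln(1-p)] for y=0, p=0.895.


BCE = -[y·ln(p) + (1-y)·ln(1-p)]
= -0 - 1·ln(1-0.895)
= -ln(0.105) = 2.2538

2.2538


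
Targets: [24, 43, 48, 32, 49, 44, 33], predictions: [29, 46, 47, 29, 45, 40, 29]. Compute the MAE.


Absolute errors: |24-29|=5, |43-46|=3, |48-47|=1, |32-29|=3, |49-45|=4, |44-40|=4, |33-29|=4
Sum = 24
MAE = 24/7 = 24/7

24/7


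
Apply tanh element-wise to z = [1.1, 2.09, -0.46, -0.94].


tanh(1.1) = 0.8005
tanh(2.09) = 0.9699
tanh(-0.46) = -0.4301
tanh(-0.94) = -0.7352
result = [0.8005, 0.9699, -0.4301, -0.7352]

[0.8005, 0.9699, -0.4301, -0.7352]


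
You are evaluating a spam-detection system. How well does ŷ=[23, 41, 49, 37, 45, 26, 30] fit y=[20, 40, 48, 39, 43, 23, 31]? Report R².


ȳ = 34.8571
SS_res = Σ(y-ŷ)² = 29
SS_tot = Σ(y-ȳ)² = 658.86
R² = 1 - SS_res/SS_tot = 1 - 0.044 = 0.956

0.956


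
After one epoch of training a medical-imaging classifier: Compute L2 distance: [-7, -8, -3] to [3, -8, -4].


d = √((-7-3)² + (-8+ 8)² + (-3+ 4)²)
  = √(100 + 0 + 1)
  = √101 = 10.0499

10.0499


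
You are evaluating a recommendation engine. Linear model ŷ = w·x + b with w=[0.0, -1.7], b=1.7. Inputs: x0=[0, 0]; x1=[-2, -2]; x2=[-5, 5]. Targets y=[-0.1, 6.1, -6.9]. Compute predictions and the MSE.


ŷ0 = (0.0)·(0) + (-1.7)·(0) + 1.7 = 1.7
ŷ1 = (0.0)·(-2) + (-1.7)·(-2) + 1.7 = 5.1
ŷ2 = (0.0)·(-5) + (-1.7)·(5) + 1.7 = -6.8
errors² = [3.24, 1.0, 0.01]
MSE = 4.2500/3 = 1.4167

1.4167


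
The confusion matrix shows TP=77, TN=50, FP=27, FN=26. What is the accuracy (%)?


Accuracy = (TP+TN)/(TP+TN+FP+FN)
= (77+50)/(180)
= 127/180 = 70.56%

70.56%


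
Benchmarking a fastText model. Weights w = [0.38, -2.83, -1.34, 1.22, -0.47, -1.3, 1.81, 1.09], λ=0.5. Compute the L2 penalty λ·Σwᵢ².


‖w‖₂² = (0.38)² + (-2.83)² + (-1.34)² + (1.22)² + (-0.47)² + (-1.3)² + (1.81)² + (1.09)²
     = 0.1444 + 8.0089 + 1.7956 + 1.4884 + 0.2209 + 1.69 + 3.2761 + 1.1881
     = 17.8124
λ·‖w‖₂² = 0.5·17.8124 = 8.9062

8.9062


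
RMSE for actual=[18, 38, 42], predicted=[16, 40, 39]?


MSE = 17/3 = 5.6667
RMSE = √(17/3) = 2.3805

2.3805


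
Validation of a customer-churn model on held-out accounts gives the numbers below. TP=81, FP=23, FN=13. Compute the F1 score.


Precision = 81/104 = 0.7788
Recall = 81/94 = 0.8617
F1 = 2·P·R/(P+R) = 2·TP/(2·TP+FP+FN) = 162/(162+23+13) = 162/198 = 0.8182

0.8182


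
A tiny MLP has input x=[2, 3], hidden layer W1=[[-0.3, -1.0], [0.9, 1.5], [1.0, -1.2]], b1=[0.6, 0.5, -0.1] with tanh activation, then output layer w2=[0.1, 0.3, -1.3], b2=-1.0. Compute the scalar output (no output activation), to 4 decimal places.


z1[0] = (-0.3)·(2) + (-1.0)·(3) + 0.6 = -3.0
z1[1] = (0.9)·(2) + (1.5)·(3) + 0.5 = 6.8
z1[2] = (1.0)·(2) + (-1.2)·(3) - 0.1 = -1.7
h = tanh(z1) = [-0.9951, 1.0, -0.9354]
output = (0.1)·(-0.9951) + (0.3)·(1.0) + (-1.3)·(-0.9354) - 1.0 = 0.4165

0.4165


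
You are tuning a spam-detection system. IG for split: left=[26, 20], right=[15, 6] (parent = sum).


Parent = [41, 26], H_parent = 0.9635
H_left = 0.9877 (n=46), H_right = 0.8631 (n=21)
H_children = (46/67)·0.9877 + (21/67)·0.8631 = 0.9486
IG = 0.9635 - 0.9486 = 0.0149

0.0149


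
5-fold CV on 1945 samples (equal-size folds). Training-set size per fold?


Fold size = 1945/5 = 389
Training per fold = 1945 - 389 = 1556

1556


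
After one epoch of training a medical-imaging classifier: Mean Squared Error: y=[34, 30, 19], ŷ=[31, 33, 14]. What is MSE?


Squared errors: (34-31)²=9, (30-33)²=9, (19-14)²=25
Sum = 43
MSE = 43/3 = 43/3

43/3


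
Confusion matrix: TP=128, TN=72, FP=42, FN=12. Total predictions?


Total = TP + TN + FP + FN
= 128 + 72 + 42 + 12
= 254
(Predicted positive: 170, predicted negative: 84)

254


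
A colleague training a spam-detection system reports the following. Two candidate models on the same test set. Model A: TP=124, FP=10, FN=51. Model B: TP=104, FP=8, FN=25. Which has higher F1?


Model A: P=124/134=0.9254, R=124/175=0.7086, F1=2PR/(P+R)=2TP/(2TP+FP+FN)=248/309=0.8026
Model B: P=104/112=0.9286, R=104/129=0.8062, F1=2PR/(P+R)=2TP/(2TP+FP+FN)=208/241=0.8631
0.8026 < 0.8631 → Model B

Model B


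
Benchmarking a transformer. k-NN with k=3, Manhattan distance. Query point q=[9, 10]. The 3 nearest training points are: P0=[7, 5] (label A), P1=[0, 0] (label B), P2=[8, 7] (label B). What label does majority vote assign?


d(q,P0) = 7  (label A)
d(q,P1) = 19  (label B)
d(q,P2) = 4  (label B)
Votes: A=1, B=2
Majority → B

B


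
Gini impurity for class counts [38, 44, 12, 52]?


Probabilities: [38/146, 44/146, 12/146, 52/146] ≈ [0.2603, 0.3014, 0.0822, 0.3562]
Σpᵢ² = (1444 + 1936 + 144 + 2704)/146² = 6228/21316
Gini = 1 - Σpᵢ² = 1 - 6228/21316 = 0.7078

0.7078


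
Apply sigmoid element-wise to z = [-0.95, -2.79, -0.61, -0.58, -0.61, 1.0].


σ(-0.95) = 1/(1+e^0.95) = 0.2789
σ(-2.79) = 1/(1+e^2.79) = 0.0579
σ(-0.61) = 1/(1+e^0.61) = 0.3521
σ(-0.58) = 1/(1+e^0.58) = 0.3589
σ(-0.61) = 1/(1+e^0.61) = 0.3521
σ(1.0) = 1/(1+e^-1.0) = 0.7311
result = [0.2789, 0.0579, 0.3521, 0.3589, 0.3521, 0.7311]

[0.2789, 0.0579, 0.3521, 0.3589, 0.3521, 0.7311]


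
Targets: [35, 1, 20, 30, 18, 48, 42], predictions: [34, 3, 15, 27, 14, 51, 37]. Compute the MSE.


Squared errors: (35-34)²=1, (1-3)²=4, (20-15)²=25, (30-27)²=9, (18-14)²=16, (48-51)²=9, (42-37)²=25
Sum = 89
MSE = 89/7 = 89/7

89/7


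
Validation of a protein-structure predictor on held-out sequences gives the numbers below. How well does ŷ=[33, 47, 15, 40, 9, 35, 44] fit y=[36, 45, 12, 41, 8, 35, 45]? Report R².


ȳ = 31.7143
SS_res = Σ(y-ŷ)² = 25
SS_tot = Σ(y-ȳ)² = 1419.43
R² = 1 - SS_res/SS_tot = 1 - 0.0176 = 0.9824

0.9824


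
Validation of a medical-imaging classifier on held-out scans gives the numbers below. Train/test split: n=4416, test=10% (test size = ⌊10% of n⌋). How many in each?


Test = ⌊4416·10/100⌋ = 441
Train = 4416 - 441 = 3975

Train: 3975, Test: 441


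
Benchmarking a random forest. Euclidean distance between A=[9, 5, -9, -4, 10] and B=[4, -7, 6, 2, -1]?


d = √((9-4)² + (5+ 7)² + (-9-6)² + (-4-2)² + (10+ 1)²)
  = √(25 + 144 + 225 + 36 + 121)
  = √551 = 23.4734

23.4734


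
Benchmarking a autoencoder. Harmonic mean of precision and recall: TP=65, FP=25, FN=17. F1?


Precision = 65/90 = 0.7222
Recall = 65/82 = 0.7927
F1 = 2·P·R/(P+R) = 2·TP/(2·TP+FP+FN) = 130/(130+25+17) = 130/172 = 0.7558

0.7558


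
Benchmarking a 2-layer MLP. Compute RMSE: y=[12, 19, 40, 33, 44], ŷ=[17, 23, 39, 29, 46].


MSE = 62/5 = 12.4
RMSE = √(62/5) = 3.5214

3.5214


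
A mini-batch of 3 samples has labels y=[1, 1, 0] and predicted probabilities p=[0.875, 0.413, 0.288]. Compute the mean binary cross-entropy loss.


L[0] = -ln(0.875) = 0.1335
L[1] = -ln(0.413) = 0.8843
L[2] = -ln(1-0.288) = -ln(0.712) = 0.3397
mean = (0.1335 + 0.8843 + 0.3397)/3 = 0.4525

0.4525


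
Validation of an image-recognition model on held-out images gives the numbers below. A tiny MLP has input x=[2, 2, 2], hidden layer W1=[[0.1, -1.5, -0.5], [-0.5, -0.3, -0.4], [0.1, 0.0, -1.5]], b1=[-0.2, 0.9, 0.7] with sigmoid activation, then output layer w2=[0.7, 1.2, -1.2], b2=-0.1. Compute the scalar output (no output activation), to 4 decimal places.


z1[0] = (0.1)·(2) + (-1.5)·(2) + (-0.5)·(2) - 0.2 = -4.0
z1[1] = (-0.5)·(2) + (-0.3)·(2) + (-0.4)·(2) + 0.9 = -1.5
z1[2] = (0.1)·(2) + (0.0)·(2) + (-1.5)·(2) + 0.7 = -2.1
h = sigmoid(z1) = [0.018, 0.1824, 0.1091]
output = (0.7)·(0.018) + (1.2)·(0.1824) + (-1.2)·(0.1091) - 0.1 = 0.0006

0.0006


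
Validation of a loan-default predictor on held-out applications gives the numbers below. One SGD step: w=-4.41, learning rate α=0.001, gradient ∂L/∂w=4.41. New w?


w_new = w - α·∇
= -4.41 - 0.001·4.41
= -4.41 - 0.00441
= -4.41441

-4.41441


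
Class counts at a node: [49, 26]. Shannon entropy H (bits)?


Probabilities: [49/75, 26/75] ≈ [0.6533, 0.3467]
H = -((49/75)·log₂(49/75) + (26/75)·log₂(26/75))
  = 0.9311 bits

0.9311 bits


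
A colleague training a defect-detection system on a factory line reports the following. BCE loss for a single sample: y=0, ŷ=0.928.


BCE = -[y·ln(p) + (1-y)·ln(1-p)]
= -0 - 1·ln(1-0.928)
= -ln(0.072) = 2.6311

2.6311


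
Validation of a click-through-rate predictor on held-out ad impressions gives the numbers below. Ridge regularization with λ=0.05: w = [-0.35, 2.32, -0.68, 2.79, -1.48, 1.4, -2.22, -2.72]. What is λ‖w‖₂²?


‖w‖₂² = (-0.35)² + (2.32)² + (-0.68)² + (2.79)² + (-1.48)² + (1.4)² + (-2.22)² + (-2.72)²
     = 0.1225 + 5.3824 + 0.4624 + 7.7841 + 2.1904 + 1.96 + 4.9284 + 7.3984
     = 30.2286
λ·‖w‖₂² = 0.05·30.2286 = 1.51143

1.51143


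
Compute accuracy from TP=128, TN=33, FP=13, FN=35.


Accuracy = (TP+TN)/(TP+TN+FP+FN)
= (128+33)/(209)
= 161/209 = 77.03%

77.03%


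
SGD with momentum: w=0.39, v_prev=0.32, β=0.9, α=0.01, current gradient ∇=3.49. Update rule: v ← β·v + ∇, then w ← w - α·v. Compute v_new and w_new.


v_new = 0.9·0.32 + 3.49 = 0.288 + 3.49 = 3.778
w_new = 0.39 - 0.01·3.778 = 0.39 - 0.03778 = 0.35222

v_new=3.778, w_new=0.35222


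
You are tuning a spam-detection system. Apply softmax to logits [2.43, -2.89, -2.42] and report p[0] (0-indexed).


Exponentials: e^2.43=11.3589, e^-2.89=0.0556, e^-2.42=0.0889
Sum = 11.5034
Softmax = [0.9874, 0.0048, 0.0077]
p[0] = 11.3589/11.5034 = 0.9874

0.9874


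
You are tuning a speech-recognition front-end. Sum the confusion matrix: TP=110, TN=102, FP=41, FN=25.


Total = TP + TN + FP + FN
= 110 + 102 + 41 + 25
= 278
(Predicted positive: 151, predicted negative: 127)

278


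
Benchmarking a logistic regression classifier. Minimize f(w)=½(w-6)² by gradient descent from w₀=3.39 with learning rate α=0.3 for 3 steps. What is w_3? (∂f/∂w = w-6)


step 1: grad = 3.39-6 = -2.61; w = 3.39 - 0.3·(-2.61) = 4.173
step 2: grad = 4.173-6 = -1.827; w = 4.173 - 0.3·(-1.827) = 4.7211
step 3: grad = 4.7211-6 = -1.2789; w = 4.7211 - 0.3·(-1.2789) = 5.10477

5.10477


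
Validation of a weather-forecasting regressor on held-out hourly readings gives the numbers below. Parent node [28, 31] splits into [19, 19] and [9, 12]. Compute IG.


Parent = [28, 31], H_parent = 0.9981
H_left = 1 (n=38), H_right = 0.9852 (n=21)
H_children = (38/59)·1 + (21/59)·0.9852 = 0.9947
IG = 0.9981 - 0.9947 = 0.0034

0.0034


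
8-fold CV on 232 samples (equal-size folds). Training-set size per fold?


Fold size = 232/8 = 29
Training per fold = 232 - 29 = 203

203


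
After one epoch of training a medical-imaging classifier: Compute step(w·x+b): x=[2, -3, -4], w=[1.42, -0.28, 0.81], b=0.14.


z = (2)·(1.42) + (-3)·(-0.28) + (-4)·(0.81) + 0.14
  = 0.58
step(z) = 1 (z≥0)

1


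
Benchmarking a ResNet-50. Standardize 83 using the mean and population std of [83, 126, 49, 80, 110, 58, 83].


μ = 84.1429, σ = 24.9538
z = (83 - 84.1429)/24.9538 = -0.0458

-0.0458


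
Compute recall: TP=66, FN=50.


Recall = TP/(TP+FN)
= 66/(66+50)
= 66/116 = 56.9%

56.9%


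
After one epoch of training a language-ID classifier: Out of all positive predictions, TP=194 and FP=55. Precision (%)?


Precision = TP/(TP+FP)
= 194/(194+55)
= 194/249 = 77.91%

77.91%


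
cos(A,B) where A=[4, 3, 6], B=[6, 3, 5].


A·B = 4·6 + 3·3 + 6·5 = 63
‖A‖ = √61 = 7.8102, ‖B‖ = √70 = 8.3666
cos = 63/(√61·√70) = 63/√4270 = 0.9641

0.9641


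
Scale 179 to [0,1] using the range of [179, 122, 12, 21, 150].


min=12, max=179
(179-12)/(179-12) = 167/167 = 1.0

1.0


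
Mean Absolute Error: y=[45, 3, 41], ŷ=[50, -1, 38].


Absolute errors: |45-50|=5, |3+ 1|=4, |41-38|=3
Sum = 12
MAE = 12/3 = 4

4


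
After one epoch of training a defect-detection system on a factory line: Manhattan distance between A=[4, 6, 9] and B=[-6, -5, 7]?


d = |4+ 6| + |6+ 5| + |9-7|
  = 10 + 11 + 2
  = 23

23


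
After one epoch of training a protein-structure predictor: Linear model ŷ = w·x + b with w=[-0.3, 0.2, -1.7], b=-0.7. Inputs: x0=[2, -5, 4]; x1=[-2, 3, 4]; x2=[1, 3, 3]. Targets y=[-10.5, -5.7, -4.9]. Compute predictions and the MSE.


ŷ0 = (-0.3)·(2) + (0.2)·(-5) + (-1.7)·(4) - 0.7 = -9.1
ŷ1 = (-0.3)·(-2) + (0.2)·(3) + (-1.7)·(4) - 0.7 = -6.3
ŷ2 = (-0.3)·(1) + (0.2)·(3) + (-1.7)·(3) - 0.7 = -5.5
errors² = [1.96, 0.36, 0.36]
MSE = 2.6800/3 = 0.8933

0.8933


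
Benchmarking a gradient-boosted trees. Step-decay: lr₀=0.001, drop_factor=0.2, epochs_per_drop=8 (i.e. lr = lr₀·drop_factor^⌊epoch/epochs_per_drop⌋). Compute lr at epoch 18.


n_drops = ⌊18/8⌋ = 2
lr = 0.001·0.2^2 = 0.001·0.04 = 0.00004

0.00004


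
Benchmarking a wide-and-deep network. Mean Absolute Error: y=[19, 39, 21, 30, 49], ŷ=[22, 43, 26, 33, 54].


Absolute errors: |19-22|=3, |39-43|=4, |21-26|=5, |30-33|=3, |49-54|=5
Sum = 20
MAE = 20/5 = 4

4


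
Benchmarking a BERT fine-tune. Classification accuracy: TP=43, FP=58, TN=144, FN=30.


Accuracy = (TP+TN)/(TP+TN+FP+FN)
= (43+144)/(275)
= 187/275 = 68.0%

68.0%


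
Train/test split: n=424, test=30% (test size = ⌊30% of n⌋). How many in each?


Test = ⌊424·30/100⌋ = 127
Train = 424 - 127 = 297

Train: 297, Test: 127


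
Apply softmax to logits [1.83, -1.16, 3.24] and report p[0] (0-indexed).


Exponentials: e^1.83=6.2339, e^-1.16=0.3135, e^3.24=25.5337
Sum = 32.0811
Softmax = [0.1943, 0.0098, 0.7959]
p[0] = 6.2339/32.0811 = 0.1943

0.1943


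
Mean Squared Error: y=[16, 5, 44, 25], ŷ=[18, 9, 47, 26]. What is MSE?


Squared errors: (16-18)²=4, (5-9)²=16, (44-47)²=9, (25-26)²=1
Sum = 30
MSE = 30/4 = 15/2

15/2


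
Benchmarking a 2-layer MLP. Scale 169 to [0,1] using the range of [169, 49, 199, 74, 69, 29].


min=29, max=199
(169-29)/(199-29) = 140/170 = 0.8235

0.8235


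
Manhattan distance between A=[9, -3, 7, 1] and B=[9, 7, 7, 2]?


d = |9-9| + |-3-7| + |7-7| + |1-2|
  = 0 + 10 + 0 + 1
  = 11

11


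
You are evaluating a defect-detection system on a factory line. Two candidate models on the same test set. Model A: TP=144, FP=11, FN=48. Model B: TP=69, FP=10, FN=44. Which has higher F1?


Model A: P=144/155=0.929, R=144/192=0.75, F1=2PR/(P+R)=2TP/(2TP+FP+FN)=288/347=0.83
Model B: P=69/79=0.8734, R=69/113=0.6106, F1=2PR/(P+R)=2TP/(2TP+FP+FN)=138/192=0.7188
0.83 > 0.7188 → Model A

Model A


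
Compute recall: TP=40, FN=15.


Recall = TP/(TP+FN)
= 40/(40+15)
= 40/55 = 72.73%

72.73%


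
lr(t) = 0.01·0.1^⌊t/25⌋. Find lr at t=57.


n_drops = ⌊57/25⌋ = 2
lr = 0.01·0.1^2 = 0.01·0.01 = 0.0001

0.0001


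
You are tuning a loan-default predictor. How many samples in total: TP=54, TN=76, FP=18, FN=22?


Total = TP + TN + FP + FN
= 54 + 76 + 18 + 22
= 170
(Predicted positive: 72, predicted negative: 98)

170


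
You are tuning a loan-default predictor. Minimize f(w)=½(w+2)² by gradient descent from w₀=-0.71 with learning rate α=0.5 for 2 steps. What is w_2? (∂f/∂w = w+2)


step 1: grad = -0.71+2 = 1.29; w = -0.71 - 0.5·(1.29) = -1.355
step 2: grad = -1.355+2 = 0.645; w = -1.355 - 0.5·(0.645) = -1.6775

-1.6775


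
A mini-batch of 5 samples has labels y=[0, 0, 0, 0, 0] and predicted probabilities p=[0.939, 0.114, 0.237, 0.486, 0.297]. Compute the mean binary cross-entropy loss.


L[0] = -ln(1-0.939) = -ln(0.061) = 2.7969
L[1] = -ln(1-0.114) = -ln(0.886) = 0.121
L[2] = -ln(1-0.237) = -ln(0.763) = 0.2705
L[3] = -ln(1-0.486) = -ln(0.514) = 0.6655
L[4] = -ln(1-0.297) = -ln(0.703) = 0.3524
mean = (2.7969 + 0.121 + 0.2705 + 0.6655 + 0.3524)/5 = 0.8413

0.8413


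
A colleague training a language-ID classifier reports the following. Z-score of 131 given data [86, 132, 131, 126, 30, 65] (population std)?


μ = 95, σ = 38.3667
z = (131 - 95)/38.3667 = 0.9383

0.9383


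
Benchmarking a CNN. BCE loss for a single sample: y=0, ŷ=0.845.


BCE = -[y·ln(p) + (1-y)·ln(1-p)]
= -0 - 1·ln(1-0.845)
= -ln(0.155) = 1.8643

1.8643


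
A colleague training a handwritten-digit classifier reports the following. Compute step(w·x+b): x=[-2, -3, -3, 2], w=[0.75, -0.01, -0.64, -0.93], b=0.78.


z = (-2)·(0.75) + (-3)·(-0.01) + (-3)·(-0.64) + (2)·(-0.93) + 0.78
  = -0.63
step(z) = 0 (z<0)

0


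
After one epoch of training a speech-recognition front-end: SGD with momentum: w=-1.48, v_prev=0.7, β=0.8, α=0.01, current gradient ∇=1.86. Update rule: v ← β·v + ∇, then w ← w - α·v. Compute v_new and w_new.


v_new = 0.8·0.7 + 1.86 = 0.56 + 1.86 = 2.42
w_new = -1.48 - 0.01·2.42 = -1.48 - 0.0242 = -1.5042

v_new=2.42, w_new=-1.5042


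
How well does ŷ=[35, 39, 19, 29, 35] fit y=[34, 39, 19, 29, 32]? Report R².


ȳ = 30.6
SS_res = Σ(y-ŷ)² = 10
SS_tot = Σ(y-ȳ)² = 221.2
R² = 1 - SS_res/SS_tot = 1 - 0.0452 = 0.9548

0.9548


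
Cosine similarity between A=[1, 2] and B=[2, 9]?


A·B = 1·2 + 2·9 = 20
‖A‖ = √5 = 2.2361, ‖B‖ = √85 = 9.2195
cos = 20/(√5·√85) = 20/√425 = 0.9701

0.9701


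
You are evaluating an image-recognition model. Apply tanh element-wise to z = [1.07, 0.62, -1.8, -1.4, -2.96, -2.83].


tanh(1.07) = 0.7895
tanh(0.62) = 0.5511
tanh(-1.8) = -0.9468
tanh(-1.4) = -0.8854
tanh(-2.96) = -0.9946
tanh(-2.83) = -0.9931
result = [0.7895, 0.5511, -0.9468, -0.8854, -0.9946, -0.9931]

[0.7895, 0.5511, -0.9468, -0.8854, -0.9946, -0.9931]


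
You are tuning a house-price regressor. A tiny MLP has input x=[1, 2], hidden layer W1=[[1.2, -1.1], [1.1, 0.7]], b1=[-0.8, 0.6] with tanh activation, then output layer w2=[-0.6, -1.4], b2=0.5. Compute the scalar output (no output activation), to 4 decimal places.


z1[0] = (1.2)·(1) + (-1.1)·(2) - 0.8 = -1.8
z1[1] = (1.1)·(1) + (0.7)·(2) + 0.6 = 3.1
h = tanh(z1) = [-0.9468, 0.9959]
output = (-0.6)·(-0.9468) + (-1.4)·(0.9959) + 0.5 = -0.3262

-0.3262
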